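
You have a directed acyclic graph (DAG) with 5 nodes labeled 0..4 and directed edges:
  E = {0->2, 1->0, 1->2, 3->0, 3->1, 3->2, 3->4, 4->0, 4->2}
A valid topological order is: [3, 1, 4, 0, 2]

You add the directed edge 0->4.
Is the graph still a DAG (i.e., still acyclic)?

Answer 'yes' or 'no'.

Given toposort: [3, 1, 4, 0, 2]
Position of 0: index 3; position of 4: index 2
New edge 0->4: backward (u after v in old order)
Backward edge: old toposort is now invalid. Check if this creates a cycle.
Does 4 already reach 0? Reachable from 4: [0, 2, 4]. YES -> cycle!
Still a DAG? no

Answer: no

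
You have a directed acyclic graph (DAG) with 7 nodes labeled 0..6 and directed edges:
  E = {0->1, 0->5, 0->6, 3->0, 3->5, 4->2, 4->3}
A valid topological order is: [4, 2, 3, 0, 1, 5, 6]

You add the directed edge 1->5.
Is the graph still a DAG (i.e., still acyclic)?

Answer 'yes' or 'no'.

Given toposort: [4, 2, 3, 0, 1, 5, 6]
Position of 1: index 4; position of 5: index 5
New edge 1->5: forward
Forward edge: respects the existing order. Still a DAG, same toposort still valid.
Still a DAG? yes

Answer: yes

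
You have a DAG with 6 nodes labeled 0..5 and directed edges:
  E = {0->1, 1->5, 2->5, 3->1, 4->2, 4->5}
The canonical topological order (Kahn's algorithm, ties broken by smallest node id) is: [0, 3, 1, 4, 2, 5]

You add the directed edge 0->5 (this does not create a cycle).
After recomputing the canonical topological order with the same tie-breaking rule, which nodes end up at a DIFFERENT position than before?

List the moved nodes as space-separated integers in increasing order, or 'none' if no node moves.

Old toposort: [0, 3, 1, 4, 2, 5]
Added edge 0->5
Recompute Kahn (smallest-id tiebreak):
  initial in-degrees: [0, 2, 1, 0, 0, 4]
  ready (indeg=0): [0, 3, 4]
  pop 0: indeg[1]->1; indeg[5]->3 | ready=[3, 4] | order so far=[0]
  pop 3: indeg[1]->0 | ready=[1, 4] | order so far=[0, 3]
  pop 1: indeg[5]->2 | ready=[4] | order so far=[0, 3, 1]
  pop 4: indeg[2]->0; indeg[5]->1 | ready=[2] | order so far=[0, 3, 1, 4]
  pop 2: indeg[5]->0 | ready=[5] | order so far=[0, 3, 1, 4, 2]
  pop 5: no out-edges | ready=[] | order so far=[0, 3, 1, 4, 2, 5]
New canonical toposort: [0, 3, 1, 4, 2, 5]
Compare positions:
  Node 0: index 0 -> 0 (same)
  Node 1: index 2 -> 2 (same)
  Node 2: index 4 -> 4 (same)
  Node 3: index 1 -> 1 (same)
  Node 4: index 3 -> 3 (same)
  Node 5: index 5 -> 5 (same)
Nodes that changed position: none

Answer: none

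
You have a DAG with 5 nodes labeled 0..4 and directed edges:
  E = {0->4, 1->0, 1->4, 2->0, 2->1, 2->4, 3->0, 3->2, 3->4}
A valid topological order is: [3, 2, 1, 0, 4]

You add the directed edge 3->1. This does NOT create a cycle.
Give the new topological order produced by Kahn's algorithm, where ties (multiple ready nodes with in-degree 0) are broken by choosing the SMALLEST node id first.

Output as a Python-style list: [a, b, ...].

Old toposort: [3, 2, 1, 0, 4]
Added edge: 3->1
Position of 3 (0) < position of 1 (2). Old order still valid.
Run Kahn's algorithm (break ties by smallest node id):
  initial in-degrees: [3, 2, 1, 0, 4]
  ready (indeg=0): [3]
  pop 3: indeg[0]->2; indeg[1]->1; indeg[2]->0; indeg[4]->3 | ready=[2] | order so far=[3]
  pop 2: indeg[0]->1; indeg[1]->0; indeg[4]->2 | ready=[1] | order so far=[3, 2]
  pop 1: indeg[0]->0; indeg[4]->1 | ready=[0] | order so far=[3, 2, 1]
  pop 0: indeg[4]->0 | ready=[4] | order so far=[3, 2, 1, 0]
  pop 4: no out-edges | ready=[] | order so far=[3, 2, 1, 0, 4]
  Result: [3, 2, 1, 0, 4]

Answer: [3, 2, 1, 0, 4]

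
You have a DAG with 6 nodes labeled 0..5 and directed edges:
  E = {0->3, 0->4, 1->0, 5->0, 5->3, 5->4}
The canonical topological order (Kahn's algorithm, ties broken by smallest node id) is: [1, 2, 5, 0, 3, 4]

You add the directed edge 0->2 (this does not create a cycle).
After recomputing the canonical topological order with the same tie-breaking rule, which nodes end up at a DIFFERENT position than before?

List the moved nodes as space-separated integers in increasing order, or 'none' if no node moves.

Answer: 0 2 5

Derivation:
Old toposort: [1, 2, 5, 0, 3, 4]
Added edge 0->2
Recompute Kahn (smallest-id tiebreak):
  initial in-degrees: [2, 0, 1, 2, 2, 0]
  ready (indeg=0): [1, 5]
  pop 1: indeg[0]->1 | ready=[5] | order so far=[1]
  pop 5: indeg[0]->0; indeg[3]->1; indeg[4]->1 | ready=[0] | order so far=[1, 5]
  pop 0: indeg[2]->0; indeg[3]->0; indeg[4]->0 | ready=[2, 3, 4] | order so far=[1, 5, 0]
  pop 2: no out-edges | ready=[3, 4] | order so far=[1, 5, 0, 2]
  pop 3: no out-edges | ready=[4] | order so far=[1, 5, 0, 2, 3]
  pop 4: no out-edges | ready=[] | order so far=[1, 5, 0, 2, 3, 4]
New canonical toposort: [1, 5, 0, 2, 3, 4]
Compare positions:
  Node 0: index 3 -> 2 (moved)
  Node 1: index 0 -> 0 (same)
  Node 2: index 1 -> 3 (moved)
  Node 3: index 4 -> 4 (same)
  Node 4: index 5 -> 5 (same)
  Node 5: index 2 -> 1 (moved)
Nodes that changed position: 0 2 5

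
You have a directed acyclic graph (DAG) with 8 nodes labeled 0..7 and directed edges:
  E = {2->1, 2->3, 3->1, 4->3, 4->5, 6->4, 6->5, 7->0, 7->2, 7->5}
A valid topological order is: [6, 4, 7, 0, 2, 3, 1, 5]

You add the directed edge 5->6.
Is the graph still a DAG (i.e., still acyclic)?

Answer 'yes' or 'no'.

Given toposort: [6, 4, 7, 0, 2, 3, 1, 5]
Position of 5: index 7; position of 6: index 0
New edge 5->6: backward (u after v in old order)
Backward edge: old toposort is now invalid. Check if this creates a cycle.
Does 6 already reach 5? Reachable from 6: [1, 3, 4, 5, 6]. YES -> cycle!
Still a DAG? no

Answer: no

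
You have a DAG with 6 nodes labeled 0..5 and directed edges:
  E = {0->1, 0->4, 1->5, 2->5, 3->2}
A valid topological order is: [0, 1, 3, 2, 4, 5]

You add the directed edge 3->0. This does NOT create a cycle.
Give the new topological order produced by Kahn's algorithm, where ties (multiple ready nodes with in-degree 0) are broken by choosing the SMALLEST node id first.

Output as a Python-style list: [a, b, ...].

Old toposort: [0, 1, 3, 2, 4, 5]
Added edge: 3->0
Position of 3 (2) > position of 0 (0). Must reorder: 3 must now come before 0.
Run Kahn's algorithm (break ties by smallest node id):
  initial in-degrees: [1, 1, 1, 0, 1, 2]
  ready (indeg=0): [3]
  pop 3: indeg[0]->0; indeg[2]->0 | ready=[0, 2] | order so far=[3]
  pop 0: indeg[1]->0; indeg[4]->0 | ready=[1, 2, 4] | order so far=[3, 0]
  pop 1: indeg[5]->1 | ready=[2, 4] | order so far=[3, 0, 1]
  pop 2: indeg[5]->0 | ready=[4, 5] | order so far=[3, 0, 1, 2]
  pop 4: no out-edges | ready=[5] | order so far=[3, 0, 1, 2, 4]
  pop 5: no out-edges | ready=[] | order so far=[3, 0, 1, 2, 4, 5]
  Result: [3, 0, 1, 2, 4, 5]

Answer: [3, 0, 1, 2, 4, 5]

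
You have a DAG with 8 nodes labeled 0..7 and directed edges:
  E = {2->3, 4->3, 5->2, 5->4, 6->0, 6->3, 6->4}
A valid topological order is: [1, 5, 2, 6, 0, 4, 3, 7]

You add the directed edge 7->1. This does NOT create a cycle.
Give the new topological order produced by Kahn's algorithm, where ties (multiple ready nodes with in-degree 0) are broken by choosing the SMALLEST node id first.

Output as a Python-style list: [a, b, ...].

Answer: [5, 2, 6, 0, 4, 3, 7, 1]

Derivation:
Old toposort: [1, 5, 2, 6, 0, 4, 3, 7]
Added edge: 7->1
Position of 7 (7) > position of 1 (0). Must reorder: 7 must now come before 1.
Run Kahn's algorithm (break ties by smallest node id):
  initial in-degrees: [1, 1, 1, 3, 2, 0, 0, 0]
  ready (indeg=0): [5, 6, 7]
  pop 5: indeg[2]->0; indeg[4]->1 | ready=[2, 6, 7] | order so far=[5]
  pop 2: indeg[3]->2 | ready=[6, 7] | order so far=[5, 2]
  pop 6: indeg[0]->0; indeg[3]->1; indeg[4]->0 | ready=[0, 4, 7] | order so far=[5, 2, 6]
  pop 0: no out-edges | ready=[4, 7] | order so far=[5, 2, 6, 0]
  pop 4: indeg[3]->0 | ready=[3, 7] | order so far=[5, 2, 6, 0, 4]
  pop 3: no out-edges | ready=[7] | order so far=[5, 2, 6, 0, 4, 3]
  pop 7: indeg[1]->0 | ready=[1] | order so far=[5, 2, 6, 0, 4, 3, 7]
  pop 1: no out-edges | ready=[] | order so far=[5, 2, 6, 0, 4, 3, 7, 1]
  Result: [5, 2, 6, 0, 4, 3, 7, 1]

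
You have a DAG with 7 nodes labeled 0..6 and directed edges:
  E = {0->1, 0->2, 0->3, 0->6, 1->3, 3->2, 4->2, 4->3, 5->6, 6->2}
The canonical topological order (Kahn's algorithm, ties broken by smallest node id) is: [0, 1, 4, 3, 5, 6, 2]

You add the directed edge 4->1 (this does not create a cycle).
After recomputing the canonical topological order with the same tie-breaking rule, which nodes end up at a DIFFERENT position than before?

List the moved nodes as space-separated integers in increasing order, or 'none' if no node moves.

Answer: 1 4

Derivation:
Old toposort: [0, 1, 4, 3, 5, 6, 2]
Added edge 4->1
Recompute Kahn (smallest-id tiebreak):
  initial in-degrees: [0, 2, 4, 3, 0, 0, 2]
  ready (indeg=0): [0, 4, 5]
  pop 0: indeg[1]->1; indeg[2]->3; indeg[3]->2; indeg[6]->1 | ready=[4, 5] | order so far=[0]
  pop 4: indeg[1]->0; indeg[2]->2; indeg[3]->1 | ready=[1, 5] | order so far=[0, 4]
  pop 1: indeg[3]->0 | ready=[3, 5] | order so far=[0, 4, 1]
  pop 3: indeg[2]->1 | ready=[5] | order so far=[0, 4, 1, 3]
  pop 5: indeg[6]->0 | ready=[6] | order so far=[0, 4, 1, 3, 5]
  pop 6: indeg[2]->0 | ready=[2] | order so far=[0, 4, 1, 3, 5, 6]
  pop 2: no out-edges | ready=[] | order so far=[0, 4, 1, 3, 5, 6, 2]
New canonical toposort: [0, 4, 1, 3, 5, 6, 2]
Compare positions:
  Node 0: index 0 -> 0 (same)
  Node 1: index 1 -> 2 (moved)
  Node 2: index 6 -> 6 (same)
  Node 3: index 3 -> 3 (same)
  Node 4: index 2 -> 1 (moved)
  Node 5: index 4 -> 4 (same)
  Node 6: index 5 -> 5 (same)
Nodes that changed position: 1 4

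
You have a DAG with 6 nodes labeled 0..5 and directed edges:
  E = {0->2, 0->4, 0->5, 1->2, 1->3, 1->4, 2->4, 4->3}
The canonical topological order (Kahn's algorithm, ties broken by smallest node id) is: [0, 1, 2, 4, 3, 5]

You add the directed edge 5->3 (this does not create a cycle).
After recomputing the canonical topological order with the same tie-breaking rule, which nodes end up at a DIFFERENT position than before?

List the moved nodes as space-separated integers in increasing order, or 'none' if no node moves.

Old toposort: [0, 1, 2, 4, 3, 5]
Added edge 5->3
Recompute Kahn (smallest-id tiebreak):
  initial in-degrees: [0, 0, 2, 3, 3, 1]
  ready (indeg=0): [0, 1]
  pop 0: indeg[2]->1; indeg[4]->2; indeg[5]->0 | ready=[1, 5] | order so far=[0]
  pop 1: indeg[2]->0; indeg[3]->2; indeg[4]->1 | ready=[2, 5] | order so far=[0, 1]
  pop 2: indeg[4]->0 | ready=[4, 5] | order so far=[0, 1, 2]
  pop 4: indeg[3]->1 | ready=[5] | order so far=[0, 1, 2, 4]
  pop 5: indeg[3]->0 | ready=[3] | order so far=[0, 1, 2, 4, 5]
  pop 3: no out-edges | ready=[] | order so far=[0, 1, 2, 4, 5, 3]
New canonical toposort: [0, 1, 2, 4, 5, 3]
Compare positions:
  Node 0: index 0 -> 0 (same)
  Node 1: index 1 -> 1 (same)
  Node 2: index 2 -> 2 (same)
  Node 3: index 4 -> 5 (moved)
  Node 4: index 3 -> 3 (same)
  Node 5: index 5 -> 4 (moved)
Nodes that changed position: 3 5

Answer: 3 5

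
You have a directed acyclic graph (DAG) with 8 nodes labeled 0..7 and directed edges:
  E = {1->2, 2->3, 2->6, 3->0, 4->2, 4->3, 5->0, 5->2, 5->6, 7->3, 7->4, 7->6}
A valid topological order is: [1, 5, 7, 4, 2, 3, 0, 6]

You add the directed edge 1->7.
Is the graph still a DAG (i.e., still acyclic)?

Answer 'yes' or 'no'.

Given toposort: [1, 5, 7, 4, 2, 3, 0, 6]
Position of 1: index 0; position of 7: index 2
New edge 1->7: forward
Forward edge: respects the existing order. Still a DAG, same toposort still valid.
Still a DAG? yes

Answer: yes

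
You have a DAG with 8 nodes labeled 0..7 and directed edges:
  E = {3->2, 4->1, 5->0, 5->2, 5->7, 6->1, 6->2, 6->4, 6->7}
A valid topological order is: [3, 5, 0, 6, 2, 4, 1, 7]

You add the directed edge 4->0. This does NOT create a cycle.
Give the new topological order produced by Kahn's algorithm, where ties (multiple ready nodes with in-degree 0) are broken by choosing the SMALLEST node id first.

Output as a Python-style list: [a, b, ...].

Old toposort: [3, 5, 0, 6, 2, 4, 1, 7]
Added edge: 4->0
Position of 4 (5) > position of 0 (2). Must reorder: 4 must now come before 0.
Run Kahn's algorithm (break ties by smallest node id):
  initial in-degrees: [2, 2, 3, 0, 1, 0, 0, 2]
  ready (indeg=0): [3, 5, 6]
  pop 3: indeg[2]->2 | ready=[5, 6] | order so far=[3]
  pop 5: indeg[0]->1; indeg[2]->1; indeg[7]->1 | ready=[6] | order so far=[3, 5]
  pop 6: indeg[1]->1; indeg[2]->0; indeg[4]->0; indeg[7]->0 | ready=[2, 4, 7] | order so far=[3, 5, 6]
  pop 2: no out-edges | ready=[4, 7] | order so far=[3, 5, 6, 2]
  pop 4: indeg[0]->0; indeg[1]->0 | ready=[0, 1, 7] | order so far=[3, 5, 6, 2, 4]
  pop 0: no out-edges | ready=[1, 7] | order so far=[3, 5, 6, 2, 4, 0]
  pop 1: no out-edges | ready=[7] | order so far=[3, 5, 6, 2, 4, 0, 1]
  pop 7: no out-edges | ready=[] | order so far=[3, 5, 6, 2, 4, 0, 1, 7]
  Result: [3, 5, 6, 2, 4, 0, 1, 7]

Answer: [3, 5, 6, 2, 4, 0, 1, 7]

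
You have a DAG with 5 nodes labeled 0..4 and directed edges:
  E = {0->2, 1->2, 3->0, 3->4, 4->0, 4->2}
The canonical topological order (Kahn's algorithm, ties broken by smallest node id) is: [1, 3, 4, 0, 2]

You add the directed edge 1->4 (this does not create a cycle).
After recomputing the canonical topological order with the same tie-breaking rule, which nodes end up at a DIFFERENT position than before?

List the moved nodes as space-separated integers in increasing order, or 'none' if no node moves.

Old toposort: [1, 3, 4, 0, 2]
Added edge 1->4
Recompute Kahn (smallest-id tiebreak):
  initial in-degrees: [2, 0, 3, 0, 2]
  ready (indeg=0): [1, 3]
  pop 1: indeg[2]->2; indeg[4]->1 | ready=[3] | order so far=[1]
  pop 3: indeg[0]->1; indeg[4]->0 | ready=[4] | order so far=[1, 3]
  pop 4: indeg[0]->0; indeg[2]->1 | ready=[0] | order so far=[1, 3, 4]
  pop 0: indeg[2]->0 | ready=[2] | order so far=[1, 3, 4, 0]
  pop 2: no out-edges | ready=[] | order so far=[1, 3, 4, 0, 2]
New canonical toposort: [1, 3, 4, 0, 2]
Compare positions:
  Node 0: index 3 -> 3 (same)
  Node 1: index 0 -> 0 (same)
  Node 2: index 4 -> 4 (same)
  Node 3: index 1 -> 1 (same)
  Node 4: index 2 -> 2 (same)
Nodes that changed position: none

Answer: none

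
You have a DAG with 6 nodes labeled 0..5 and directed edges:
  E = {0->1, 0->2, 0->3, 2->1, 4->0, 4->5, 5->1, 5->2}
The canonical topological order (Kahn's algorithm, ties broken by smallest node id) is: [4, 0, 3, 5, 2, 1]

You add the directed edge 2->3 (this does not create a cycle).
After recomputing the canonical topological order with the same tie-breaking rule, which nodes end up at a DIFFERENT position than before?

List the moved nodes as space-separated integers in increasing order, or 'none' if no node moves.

Old toposort: [4, 0, 3, 5, 2, 1]
Added edge 2->3
Recompute Kahn (smallest-id tiebreak):
  initial in-degrees: [1, 3, 2, 2, 0, 1]
  ready (indeg=0): [4]
  pop 4: indeg[0]->0; indeg[5]->0 | ready=[0, 5] | order so far=[4]
  pop 0: indeg[1]->2; indeg[2]->1; indeg[3]->1 | ready=[5] | order so far=[4, 0]
  pop 5: indeg[1]->1; indeg[2]->0 | ready=[2] | order so far=[4, 0, 5]
  pop 2: indeg[1]->0; indeg[3]->0 | ready=[1, 3] | order so far=[4, 0, 5, 2]
  pop 1: no out-edges | ready=[3] | order so far=[4, 0, 5, 2, 1]
  pop 3: no out-edges | ready=[] | order so far=[4, 0, 5, 2, 1, 3]
New canonical toposort: [4, 0, 5, 2, 1, 3]
Compare positions:
  Node 0: index 1 -> 1 (same)
  Node 1: index 5 -> 4 (moved)
  Node 2: index 4 -> 3 (moved)
  Node 3: index 2 -> 5 (moved)
  Node 4: index 0 -> 0 (same)
  Node 5: index 3 -> 2 (moved)
Nodes that changed position: 1 2 3 5

Answer: 1 2 3 5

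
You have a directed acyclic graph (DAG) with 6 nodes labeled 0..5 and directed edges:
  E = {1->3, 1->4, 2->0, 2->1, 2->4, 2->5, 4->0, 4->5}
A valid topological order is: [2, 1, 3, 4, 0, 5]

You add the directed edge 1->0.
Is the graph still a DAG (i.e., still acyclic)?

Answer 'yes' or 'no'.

Answer: yes

Derivation:
Given toposort: [2, 1, 3, 4, 0, 5]
Position of 1: index 1; position of 0: index 4
New edge 1->0: forward
Forward edge: respects the existing order. Still a DAG, same toposort still valid.
Still a DAG? yes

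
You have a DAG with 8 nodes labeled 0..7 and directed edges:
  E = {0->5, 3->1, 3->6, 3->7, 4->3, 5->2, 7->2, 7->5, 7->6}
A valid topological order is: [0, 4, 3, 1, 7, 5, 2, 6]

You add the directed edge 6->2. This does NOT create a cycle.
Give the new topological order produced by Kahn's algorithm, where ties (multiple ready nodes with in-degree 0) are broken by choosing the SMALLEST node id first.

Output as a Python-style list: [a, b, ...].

Answer: [0, 4, 3, 1, 7, 5, 6, 2]

Derivation:
Old toposort: [0, 4, 3, 1, 7, 5, 2, 6]
Added edge: 6->2
Position of 6 (7) > position of 2 (6). Must reorder: 6 must now come before 2.
Run Kahn's algorithm (break ties by smallest node id):
  initial in-degrees: [0, 1, 3, 1, 0, 2, 2, 1]
  ready (indeg=0): [0, 4]
  pop 0: indeg[5]->1 | ready=[4] | order so far=[0]
  pop 4: indeg[3]->0 | ready=[3] | order so far=[0, 4]
  pop 3: indeg[1]->0; indeg[6]->1; indeg[7]->0 | ready=[1, 7] | order so far=[0, 4, 3]
  pop 1: no out-edges | ready=[7] | order so far=[0, 4, 3, 1]
  pop 7: indeg[2]->2; indeg[5]->0; indeg[6]->0 | ready=[5, 6] | order so far=[0, 4, 3, 1, 7]
  pop 5: indeg[2]->1 | ready=[6] | order so far=[0, 4, 3, 1, 7, 5]
  pop 6: indeg[2]->0 | ready=[2] | order so far=[0, 4, 3, 1, 7, 5, 6]
  pop 2: no out-edges | ready=[] | order so far=[0, 4, 3, 1, 7, 5, 6, 2]
  Result: [0, 4, 3, 1, 7, 5, 6, 2]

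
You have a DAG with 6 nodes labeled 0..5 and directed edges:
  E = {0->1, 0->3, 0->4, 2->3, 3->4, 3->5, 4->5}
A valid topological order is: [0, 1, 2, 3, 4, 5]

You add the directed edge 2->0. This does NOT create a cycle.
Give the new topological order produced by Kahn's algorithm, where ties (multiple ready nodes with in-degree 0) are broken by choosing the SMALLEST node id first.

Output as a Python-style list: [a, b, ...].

Answer: [2, 0, 1, 3, 4, 5]

Derivation:
Old toposort: [0, 1, 2, 3, 4, 5]
Added edge: 2->0
Position of 2 (2) > position of 0 (0). Must reorder: 2 must now come before 0.
Run Kahn's algorithm (break ties by smallest node id):
  initial in-degrees: [1, 1, 0, 2, 2, 2]
  ready (indeg=0): [2]
  pop 2: indeg[0]->0; indeg[3]->1 | ready=[0] | order so far=[2]
  pop 0: indeg[1]->0; indeg[3]->0; indeg[4]->1 | ready=[1, 3] | order so far=[2, 0]
  pop 1: no out-edges | ready=[3] | order so far=[2, 0, 1]
  pop 3: indeg[4]->0; indeg[5]->1 | ready=[4] | order so far=[2, 0, 1, 3]
  pop 4: indeg[5]->0 | ready=[5] | order so far=[2, 0, 1, 3, 4]
  pop 5: no out-edges | ready=[] | order so far=[2, 0, 1, 3, 4, 5]
  Result: [2, 0, 1, 3, 4, 5]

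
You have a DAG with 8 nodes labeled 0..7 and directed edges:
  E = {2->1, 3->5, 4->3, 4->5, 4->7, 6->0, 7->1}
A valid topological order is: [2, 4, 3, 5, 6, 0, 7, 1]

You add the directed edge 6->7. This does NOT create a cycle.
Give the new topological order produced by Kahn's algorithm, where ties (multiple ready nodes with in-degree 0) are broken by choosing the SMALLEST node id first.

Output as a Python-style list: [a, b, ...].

Old toposort: [2, 4, 3, 5, 6, 0, 7, 1]
Added edge: 6->7
Position of 6 (4) < position of 7 (6). Old order still valid.
Run Kahn's algorithm (break ties by smallest node id):
  initial in-degrees: [1, 2, 0, 1, 0, 2, 0, 2]
  ready (indeg=0): [2, 4, 6]
  pop 2: indeg[1]->1 | ready=[4, 6] | order so far=[2]
  pop 4: indeg[3]->0; indeg[5]->1; indeg[7]->1 | ready=[3, 6] | order so far=[2, 4]
  pop 3: indeg[5]->0 | ready=[5, 6] | order so far=[2, 4, 3]
  pop 5: no out-edges | ready=[6] | order so far=[2, 4, 3, 5]
  pop 6: indeg[0]->0; indeg[7]->0 | ready=[0, 7] | order so far=[2, 4, 3, 5, 6]
  pop 0: no out-edges | ready=[7] | order so far=[2, 4, 3, 5, 6, 0]
  pop 7: indeg[1]->0 | ready=[1] | order so far=[2, 4, 3, 5, 6, 0, 7]
  pop 1: no out-edges | ready=[] | order so far=[2, 4, 3, 5, 6, 0, 7, 1]
  Result: [2, 4, 3, 5, 6, 0, 7, 1]

Answer: [2, 4, 3, 5, 6, 0, 7, 1]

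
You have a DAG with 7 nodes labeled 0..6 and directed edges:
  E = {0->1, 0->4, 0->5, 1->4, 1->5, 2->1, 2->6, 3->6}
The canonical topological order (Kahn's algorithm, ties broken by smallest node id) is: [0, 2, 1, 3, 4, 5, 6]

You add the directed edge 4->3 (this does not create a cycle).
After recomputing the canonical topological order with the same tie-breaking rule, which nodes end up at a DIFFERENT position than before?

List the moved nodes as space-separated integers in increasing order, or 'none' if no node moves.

Old toposort: [0, 2, 1, 3, 4, 5, 6]
Added edge 4->3
Recompute Kahn (smallest-id tiebreak):
  initial in-degrees: [0, 2, 0, 1, 2, 2, 2]
  ready (indeg=0): [0, 2]
  pop 0: indeg[1]->1; indeg[4]->1; indeg[5]->1 | ready=[2] | order so far=[0]
  pop 2: indeg[1]->0; indeg[6]->1 | ready=[1] | order so far=[0, 2]
  pop 1: indeg[4]->0; indeg[5]->0 | ready=[4, 5] | order so far=[0, 2, 1]
  pop 4: indeg[3]->0 | ready=[3, 5] | order so far=[0, 2, 1, 4]
  pop 3: indeg[6]->0 | ready=[5, 6] | order so far=[0, 2, 1, 4, 3]
  pop 5: no out-edges | ready=[6] | order so far=[0, 2, 1, 4, 3, 5]
  pop 6: no out-edges | ready=[] | order so far=[0, 2, 1, 4, 3, 5, 6]
New canonical toposort: [0, 2, 1, 4, 3, 5, 6]
Compare positions:
  Node 0: index 0 -> 0 (same)
  Node 1: index 2 -> 2 (same)
  Node 2: index 1 -> 1 (same)
  Node 3: index 3 -> 4 (moved)
  Node 4: index 4 -> 3 (moved)
  Node 5: index 5 -> 5 (same)
  Node 6: index 6 -> 6 (same)
Nodes that changed position: 3 4

Answer: 3 4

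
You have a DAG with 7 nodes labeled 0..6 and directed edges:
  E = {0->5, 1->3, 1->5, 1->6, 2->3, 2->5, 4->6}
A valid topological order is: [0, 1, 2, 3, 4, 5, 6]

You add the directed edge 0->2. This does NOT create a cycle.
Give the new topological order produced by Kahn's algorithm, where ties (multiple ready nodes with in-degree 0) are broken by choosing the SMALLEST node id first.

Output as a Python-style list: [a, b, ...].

Answer: [0, 1, 2, 3, 4, 5, 6]

Derivation:
Old toposort: [0, 1, 2, 3, 4, 5, 6]
Added edge: 0->2
Position of 0 (0) < position of 2 (2). Old order still valid.
Run Kahn's algorithm (break ties by smallest node id):
  initial in-degrees: [0, 0, 1, 2, 0, 3, 2]
  ready (indeg=0): [0, 1, 4]
  pop 0: indeg[2]->0; indeg[5]->2 | ready=[1, 2, 4] | order so far=[0]
  pop 1: indeg[3]->1; indeg[5]->1; indeg[6]->1 | ready=[2, 4] | order so far=[0, 1]
  pop 2: indeg[3]->0; indeg[5]->0 | ready=[3, 4, 5] | order so far=[0, 1, 2]
  pop 3: no out-edges | ready=[4, 5] | order so far=[0, 1, 2, 3]
  pop 4: indeg[6]->0 | ready=[5, 6] | order so far=[0, 1, 2, 3, 4]
  pop 5: no out-edges | ready=[6] | order so far=[0, 1, 2, 3, 4, 5]
  pop 6: no out-edges | ready=[] | order so far=[0, 1, 2, 3, 4, 5, 6]
  Result: [0, 1, 2, 3, 4, 5, 6]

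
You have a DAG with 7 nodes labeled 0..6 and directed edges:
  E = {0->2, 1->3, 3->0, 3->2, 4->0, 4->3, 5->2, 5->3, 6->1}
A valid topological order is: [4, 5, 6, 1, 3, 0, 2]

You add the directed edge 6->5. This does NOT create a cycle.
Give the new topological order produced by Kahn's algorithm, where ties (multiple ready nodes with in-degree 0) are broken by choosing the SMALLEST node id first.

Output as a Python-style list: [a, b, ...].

Answer: [4, 6, 1, 5, 3, 0, 2]

Derivation:
Old toposort: [4, 5, 6, 1, 3, 0, 2]
Added edge: 6->5
Position of 6 (2) > position of 5 (1). Must reorder: 6 must now come before 5.
Run Kahn's algorithm (break ties by smallest node id):
  initial in-degrees: [2, 1, 3, 3, 0, 1, 0]
  ready (indeg=0): [4, 6]
  pop 4: indeg[0]->1; indeg[3]->2 | ready=[6] | order so far=[4]
  pop 6: indeg[1]->0; indeg[5]->0 | ready=[1, 5] | order so far=[4, 6]
  pop 1: indeg[3]->1 | ready=[5] | order so far=[4, 6, 1]
  pop 5: indeg[2]->2; indeg[3]->0 | ready=[3] | order so far=[4, 6, 1, 5]
  pop 3: indeg[0]->0; indeg[2]->1 | ready=[0] | order so far=[4, 6, 1, 5, 3]
  pop 0: indeg[2]->0 | ready=[2] | order so far=[4, 6, 1, 5, 3, 0]
  pop 2: no out-edges | ready=[] | order so far=[4, 6, 1, 5, 3, 0, 2]
  Result: [4, 6, 1, 5, 3, 0, 2]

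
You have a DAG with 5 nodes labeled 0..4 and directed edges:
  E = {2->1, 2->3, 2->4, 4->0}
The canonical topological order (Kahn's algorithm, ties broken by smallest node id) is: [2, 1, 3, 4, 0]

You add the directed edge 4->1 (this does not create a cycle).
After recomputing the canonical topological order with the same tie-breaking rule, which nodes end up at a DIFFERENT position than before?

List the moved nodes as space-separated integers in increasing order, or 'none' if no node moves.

Answer: 0 1 3 4

Derivation:
Old toposort: [2, 1, 3, 4, 0]
Added edge 4->1
Recompute Kahn (smallest-id tiebreak):
  initial in-degrees: [1, 2, 0, 1, 1]
  ready (indeg=0): [2]
  pop 2: indeg[1]->1; indeg[3]->0; indeg[4]->0 | ready=[3, 4] | order so far=[2]
  pop 3: no out-edges | ready=[4] | order so far=[2, 3]
  pop 4: indeg[0]->0; indeg[1]->0 | ready=[0, 1] | order so far=[2, 3, 4]
  pop 0: no out-edges | ready=[1] | order so far=[2, 3, 4, 0]
  pop 1: no out-edges | ready=[] | order so far=[2, 3, 4, 0, 1]
New canonical toposort: [2, 3, 4, 0, 1]
Compare positions:
  Node 0: index 4 -> 3 (moved)
  Node 1: index 1 -> 4 (moved)
  Node 2: index 0 -> 0 (same)
  Node 3: index 2 -> 1 (moved)
  Node 4: index 3 -> 2 (moved)
Nodes that changed position: 0 1 3 4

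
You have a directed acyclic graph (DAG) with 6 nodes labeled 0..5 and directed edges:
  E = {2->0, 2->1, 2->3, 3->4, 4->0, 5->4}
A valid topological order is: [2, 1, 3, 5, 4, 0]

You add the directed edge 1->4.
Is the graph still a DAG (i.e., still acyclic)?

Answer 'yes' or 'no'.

Given toposort: [2, 1, 3, 5, 4, 0]
Position of 1: index 1; position of 4: index 4
New edge 1->4: forward
Forward edge: respects the existing order. Still a DAG, same toposort still valid.
Still a DAG? yes

Answer: yes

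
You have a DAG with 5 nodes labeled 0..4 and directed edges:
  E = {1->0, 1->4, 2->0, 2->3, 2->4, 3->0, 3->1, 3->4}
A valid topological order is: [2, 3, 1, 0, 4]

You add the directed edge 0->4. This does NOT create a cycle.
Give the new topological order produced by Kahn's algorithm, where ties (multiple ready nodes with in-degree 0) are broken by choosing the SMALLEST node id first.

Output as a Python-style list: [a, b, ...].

Answer: [2, 3, 1, 0, 4]

Derivation:
Old toposort: [2, 3, 1, 0, 4]
Added edge: 0->4
Position of 0 (3) < position of 4 (4). Old order still valid.
Run Kahn's algorithm (break ties by smallest node id):
  initial in-degrees: [3, 1, 0, 1, 4]
  ready (indeg=0): [2]
  pop 2: indeg[0]->2; indeg[3]->0; indeg[4]->3 | ready=[3] | order so far=[2]
  pop 3: indeg[0]->1; indeg[1]->0; indeg[4]->2 | ready=[1] | order so far=[2, 3]
  pop 1: indeg[0]->0; indeg[4]->1 | ready=[0] | order so far=[2, 3, 1]
  pop 0: indeg[4]->0 | ready=[4] | order so far=[2, 3, 1, 0]
  pop 4: no out-edges | ready=[] | order so far=[2, 3, 1, 0, 4]
  Result: [2, 3, 1, 0, 4]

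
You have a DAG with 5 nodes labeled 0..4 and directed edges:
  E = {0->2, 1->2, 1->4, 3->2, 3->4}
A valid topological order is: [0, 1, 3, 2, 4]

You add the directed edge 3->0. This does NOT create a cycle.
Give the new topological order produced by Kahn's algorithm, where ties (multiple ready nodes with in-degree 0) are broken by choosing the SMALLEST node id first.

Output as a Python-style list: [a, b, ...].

Old toposort: [0, 1, 3, 2, 4]
Added edge: 3->0
Position of 3 (2) > position of 0 (0). Must reorder: 3 must now come before 0.
Run Kahn's algorithm (break ties by smallest node id):
  initial in-degrees: [1, 0, 3, 0, 2]
  ready (indeg=0): [1, 3]
  pop 1: indeg[2]->2; indeg[4]->1 | ready=[3] | order so far=[1]
  pop 3: indeg[0]->0; indeg[2]->1; indeg[4]->0 | ready=[0, 4] | order so far=[1, 3]
  pop 0: indeg[2]->0 | ready=[2, 4] | order so far=[1, 3, 0]
  pop 2: no out-edges | ready=[4] | order so far=[1, 3, 0, 2]
  pop 4: no out-edges | ready=[] | order so far=[1, 3, 0, 2, 4]
  Result: [1, 3, 0, 2, 4]

Answer: [1, 3, 0, 2, 4]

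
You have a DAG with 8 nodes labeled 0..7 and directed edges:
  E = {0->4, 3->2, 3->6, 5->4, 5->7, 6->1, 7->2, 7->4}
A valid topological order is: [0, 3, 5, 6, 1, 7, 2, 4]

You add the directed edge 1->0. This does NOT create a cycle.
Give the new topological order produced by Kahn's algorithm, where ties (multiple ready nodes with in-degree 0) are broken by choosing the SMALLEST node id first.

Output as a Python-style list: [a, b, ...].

Answer: [3, 5, 6, 1, 0, 7, 2, 4]

Derivation:
Old toposort: [0, 3, 5, 6, 1, 7, 2, 4]
Added edge: 1->0
Position of 1 (4) > position of 0 (0). Must reorder: 1 must now come before 0.
Run Kahn's algorithm (break ties by smallest node id):
  initial in-degrees: [1, 1, 2, 0, 3, 0, 1, 1]
  ready (indeg=0): [3, 5]
  pop 3: indeg[2]->1; indeg[6]->0 | ready=[5, 6] | order so far=[3]
  pop 5: indeg[4]->2; indeg[7]->0 | ready=[6, 7] | order so far=[3, 5]
  pop 6: indeg[1]->0 | ready=[1, 7] | order so far=[3, 5, 6]
  pop 1: indeg[0]->0 | ready=[0, 7] | order so far=[3, 5, 6, 1]
  pop 0: indeg[4]->1 | ready=[7] | order so far=[3, 5, 6, 1, 0]
  pop 7: indeg[2]->0; indeg[4]->0 | ready=[2, 4] | order so far=[3, 5, 6, 1, 0, 7]
  pop 2: no out-edges | ready=[4] | order so far=[3, 5, 6, 1, 0, 7, 2]
  pop 4: no out-edges | ready=[] | order so far=[3, 5, 6, 1, 0, 7, 2, 4]
  Result: [3, 5, 6, 1, 0, 7, 2, 4]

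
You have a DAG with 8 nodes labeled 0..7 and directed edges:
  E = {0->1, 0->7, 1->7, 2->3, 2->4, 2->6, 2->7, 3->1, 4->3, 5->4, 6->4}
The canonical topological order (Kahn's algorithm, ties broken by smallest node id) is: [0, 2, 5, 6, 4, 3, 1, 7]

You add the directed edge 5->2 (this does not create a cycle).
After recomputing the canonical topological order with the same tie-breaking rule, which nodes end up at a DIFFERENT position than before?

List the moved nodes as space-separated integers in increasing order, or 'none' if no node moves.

Old toposort: [0, 2, 5, 6, 4, 3, 1, 7]
Added edge 5->2
Recompute Kahn (smallest-id tiebreak):
  initial in-degrees: [0, 2, 1, 2, 3, 0, 1, 3]
  ready (indeg=0): [0, 5]
  pop 0: indeg[1]->1; indeg[7]->2 | ready=[5] | order so far=[0]
  pop 5: indeg[2]->0; indeg[4]->2 | ready=[2] | order so far=[0, 5]
  pop 2: indeg[3]->1; indeg[4]->1; indeg[6]->0; indeg[7]->1 | ready=[6] | order so far=[0, 5, 2]
  pop 6: indeg[4]->0 | ready=[4] | order so far=[0, 5, 2, 6]
  pop 4: indeg[3]->0 | ready=[3] | order so far=[0, 5, 2, 6, 4]
  pop 3: indeg[1]->0 | ready=[1] | order so far=[0, 5, 2, 6, 4, 3]
  pop 1: indeg[7]->0 | ready=[7] | order so far=[0, 5, 2, 6, 4, 3, 1]
  pop 7: no out-edges | ready=[] | order so far=[0, 5, 2, 6, 4, 3, 1, 7]
New canonical toposort: [0, 5, 2, 6, 4, 3, 1, 7]
Compare positions:
  Node 0: index 0 -> 0 (same)
  Node 1: index 6 -> 6 (same)
  Node 2: index 1 -> 2 (moved)
  Node 3: index 5 -> 5 (same)
  Node 4: index 4 -> 4 (same)
  Node 5: index 2 -> 1 (moved)
  Node 6: index 3 -> 3 (same)
  Node 7: index 7 -> 7 (same)
Nodes that changed position: 2 5

Answer: 2 5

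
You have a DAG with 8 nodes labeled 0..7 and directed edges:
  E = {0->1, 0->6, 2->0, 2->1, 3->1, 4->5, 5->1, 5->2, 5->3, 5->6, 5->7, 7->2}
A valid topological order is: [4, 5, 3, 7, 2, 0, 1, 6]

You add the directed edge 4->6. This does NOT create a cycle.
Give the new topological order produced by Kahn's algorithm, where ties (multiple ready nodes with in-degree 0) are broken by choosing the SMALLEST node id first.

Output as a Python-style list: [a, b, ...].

Old toposort: [4, 5, 3, 7, 2, 0, 1, 6]
Added edge: 4->6
Position of 4 (0) < position of 6 (7). Old order still valid.
Run Kahn's algorithm (break ties by smallest node id):
  initial in-degrees: [1, 4, 2, 1, 0, 1, 3, 1]
  ready (indeg=0): [4]
  pop 4: indeg[5]->0; indeg[6]->2 | ready=[5] | order so far=[4]
  pop 5: indeg[1]->3; indeg[2]->1; indeg[3]->0; indeg[6]->1; indeg[7]->0 | ready=[3, 7] | order so far=[4, 5]
  pop 3: indeg[1]->2 | ready=[7] | order so far=[4, 5, 3]
  pop 7: indeg[2]->0 | ready=[2] | order so far=[4, 5, 3, 7]
  pop 2: indeg[0]->0; indeg[1]->1 | ready=[0] | order so far=[4, 5, 3, 7, 2]
  pop 0: indeg[1]->0; indeg[6]->0 | ready=[1, 6] | order so far=[4, 5, 3, 7, 2, 0]
  pop 1: no out-edges | ready=[6] | order so far=[4, 5, 3, 7, 2, 0, 1]
  pop 6: no out-edges | ready=[] | order so far=[4, 5, 3, 7, 2, 0, 1, 6]
  Result: [4, 5, 3, 7, 2, 0, 1, 6]

Answer: [4, 5, 3, 7, 2, 0, 1, 6]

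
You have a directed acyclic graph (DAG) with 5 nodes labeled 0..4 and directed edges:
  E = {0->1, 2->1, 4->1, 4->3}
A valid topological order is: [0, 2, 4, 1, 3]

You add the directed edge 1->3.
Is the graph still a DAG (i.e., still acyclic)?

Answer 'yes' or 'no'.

Given toposort: [0, 2, 4, 1, 3]
Position of 1: index 3; position of 3: index 4
New edge 1->3: forward
Forward edge: respects the existing order. Still a DAG, same toposort still valid.
Still a DAG? yes

Answer: yes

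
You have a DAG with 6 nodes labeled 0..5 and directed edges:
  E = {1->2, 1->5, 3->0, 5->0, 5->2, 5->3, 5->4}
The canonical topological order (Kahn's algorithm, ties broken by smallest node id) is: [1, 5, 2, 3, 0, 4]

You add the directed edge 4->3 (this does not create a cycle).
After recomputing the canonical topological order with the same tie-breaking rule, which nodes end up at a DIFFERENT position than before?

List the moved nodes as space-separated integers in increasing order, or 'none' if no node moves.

Answer: 0 3 4

Derivation:
Old toposort: [1, 5, 2, 3, 0, 4]
Added edge 4->3
Recompute Kahn (smallest-id tiebreak):
  initial in-degrees: [2, 0, 2, 2, 1, 1]
  ready (indeg=0): [1]
  pop 1: indeg[2]->1; indeg[5]->0 | ready=[5] | order so far=[1]
  pop 5: indeg[0]->1; indeg[2]->0; indeg[3]->1; indeg[4]->0 | ready=[2, 4] | order so far=[1, 5]
  pop 2: no out-edges | ready=[4] | order so far=[1, 5, 2]
  pop 4: indeg[3]->0 | ready=[3] | order so far=[1, 5, 2, 4]
  pop 3: indeg[0]->0 | ready=[0] | order so far=[1, 5, 2, 4, 3]
  pop 0: no out-edges | ready=[] | order so far=[1, 5, 2, 4, 3, 0]
New canonical toposort: [1, 5, 2, 4, 3, 0]
Compare positions:
  Node 0: index 4 -> 5 (moved)
  Node 1: index 0 -> 0 (same)
  Node 2: index 2 -> 2 (same)
  Node 3: index 3 -> 4 (moved)
  Node 4: index 5 -> 3 (moved)
  Node 5: index 1 -> 1 (same)
Nodes that changed position: 0 3 4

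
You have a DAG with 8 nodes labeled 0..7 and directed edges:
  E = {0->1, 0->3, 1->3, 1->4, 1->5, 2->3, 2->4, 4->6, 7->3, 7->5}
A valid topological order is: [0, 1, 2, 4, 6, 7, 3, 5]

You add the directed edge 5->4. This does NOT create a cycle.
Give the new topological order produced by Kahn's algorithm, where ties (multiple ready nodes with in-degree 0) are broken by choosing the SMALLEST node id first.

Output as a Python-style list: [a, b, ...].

Old toposort: [0, 1, 2, 4, 6, 7, 3, 5]
Added edge: 5->4
Position of 5 (7) > position of 4 (3). Must reorder: 5 must now come before 4.
Run Kahn's algorithm (break ties by smallest node id):
  initial in-degrees: [0, 1, 0, 4, 3, 2, 1, 0]
  ready (indeg=0): [0, 2, 7]
  pop 0: indeg[1]->0; indeg[3]->3 | ready=[1, 2, 7] | order so far=[0]
  pop 1: indeg[3]->2; indeg[4]->2; indeg[5]->1 | ready=[2, 7] | order so far=[0, 1]
  pop 2: indeg[3]->1; indeg[4]->1 | ready=[7] | order so far=[0, 1, 2]
  pop 7: indeg[3]->0; indeg[5]->0 | ready=[3, 5] | order so far=[0, 1, 2, 7]
  pop 3: no out-edges | ready=[5] | order so far=[0, 1, 2, 7, 3]
  pop 5: indeg[4]->0 | ready=[4] | order so far=[0, 1, 2, 7, 3, 5]
  pop 4: indeg[6]->0 | ready=[6] | order so far=[0, 1, 2, 7, 3, 5, 4]
  pop 6: no out-edges | ready=[] | order so far=[0, 1, 2, 7, 3, 5, 4, 6]
  Result: [0, 1, 2, 7, 3, 5, 4, 6]

Answer: [0, 1, 2, 7, 3, 5, 4, 6]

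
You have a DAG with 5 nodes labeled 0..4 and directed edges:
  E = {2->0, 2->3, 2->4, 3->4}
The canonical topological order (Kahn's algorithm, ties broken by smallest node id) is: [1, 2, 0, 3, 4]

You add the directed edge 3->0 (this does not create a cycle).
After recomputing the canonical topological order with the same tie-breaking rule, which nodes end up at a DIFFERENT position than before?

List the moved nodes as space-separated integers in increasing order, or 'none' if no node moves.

Old toposort: [1, 2, 0, 3, 4]
Added edge 3->0
Recompute Kahn (smallest-id tiebreak):
  initial in-degrees: [2, 0, 0, 1, 2]
  ready (indeg=0): [1, 2]
  pop 1: no out-edges | ready=[2] | order so far=[1]
  pop 2: indeg[0]->1; indeg[3]->0; indeg[4]->1 | ready=[3] | order so far=[1, 2]
  pop 3: indeg[0]->0; indeg[4]->0 | ready=[0, 4] | order so far=[1, 2, 3]
  pop 0: no out-edges | ready=[4] | order so far=[1, 2, 3, 0]
  pop 4: no out-edges | ready=[] | order so far=[1, 2, 3, 0, 4]
New canonical toposort: [1, 2, 3, 0, 4]
Compare positions:
  Node 0: index 2 -> 3 (moved)
  Node 1: index 0 -> 0 (same)
  Node 2: index 1 -> 1 (same)
  Node 3: index 3 -> 2 (moved)
  Node 4: index 4 -> 4 (same)
Nodes that changed position: 0 3

Answer: 0 3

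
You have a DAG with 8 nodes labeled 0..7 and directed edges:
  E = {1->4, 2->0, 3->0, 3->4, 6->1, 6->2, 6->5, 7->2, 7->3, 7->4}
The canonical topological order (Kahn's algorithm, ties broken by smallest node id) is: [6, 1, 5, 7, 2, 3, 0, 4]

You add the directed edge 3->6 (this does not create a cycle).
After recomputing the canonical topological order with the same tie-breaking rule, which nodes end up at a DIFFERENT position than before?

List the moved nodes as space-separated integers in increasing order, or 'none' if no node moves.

Answer: 0 1 3 4 5 6 7

Derivation:
Old toposort: [6, 1, 5, 7, 2, 3, 0, 4]
Added edge 3->6
Recompute Kahn (smallest-id tiebreak):
  initial in-degrees: [2, 1, 2, 1, 3, 1, 1, 0]
  ready (indeg=0): [7]
  pop 7: indeg[2]->1; indeg[3]->0; indeg[4]->2 | ready=[3] | order so far=[7]
  pop 3: indeg[0]->1; indeg[4]->1; indeg[6]->0 | ready=[6] | order so far=[7, 3]
  pop 6: indeg[1]->0; indeg[2]->0; indeg[5]->0 | ready=[1, 2, 5] | order so far=[7, 3, 6]
  pop 1: indeg[4]->0 | ready=[2, 4, 5] | order so far=[7, 3, 6, 1]
  pop 2: indeg[0]->0 | ready=[0, 4, 5] | order so far=[7, 3, 6, 1, 2]
  pop 0: no out-edges | ready=[4, 5] | order so far=[7, 3, 6, 1, 2, 0]
  pop 4: no out-edges | ready=[5] | order so far=[7, 3, 6, 1, 2, 0, 4]
  pop 5: no out-edges | ready=[] | order so far=[7, 3, 6, 1, 2, 0, 4, 5]
New canonical toposort: [7, 3, 6, 1, 2, 0, 4, 5]
Compare positions:
  Node 0: index 6 -> 5 (moved)
  Node 1: index 1 -> 3 (moved)
  Node 2: index 4 -> 4 (same)
  Node 3: index 5 -> 1 (moved)
  Node 4: index 7 -> 6 (moved)
  Node 5: index 2 -> 7 (moved)
  Node 6: index 0 -> 2 (moved)
  Node 7: index 3 -> 0 (moved)
Nodes that changed position: 0 1 3 4 5 6 7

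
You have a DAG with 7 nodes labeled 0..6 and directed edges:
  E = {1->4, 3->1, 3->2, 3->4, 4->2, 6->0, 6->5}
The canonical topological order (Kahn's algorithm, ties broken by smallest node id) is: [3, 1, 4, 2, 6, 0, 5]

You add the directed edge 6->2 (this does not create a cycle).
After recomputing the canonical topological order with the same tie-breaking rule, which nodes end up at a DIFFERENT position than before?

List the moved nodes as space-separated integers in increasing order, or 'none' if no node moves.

Old toposort: [3, 1, 4, 2, 6, 0, 5]
Added edge 6->2
Recompute Kahn (smallest-id tiebreak):
  initial in-degrees: [1, 1, 3, 0, 2, 1, 0]
  ready (indeg=0): [3, 6]
  pop 3: indeg[1]->0; indeg[2]->2; indeg[4]->1 | ready=[1, 6] | order so far=[3]
  pop 1: indeg[4]->0 | ready=[4, 6] | order so far=[3, 1]
  pop 4: indeg[2]->1 | ready=[6] | order so far=[3, 1, 4]
  pop 6: indeg[0]->0; indeg[2]->0; indeg[5]->0 | ready=[0, 2, 5] | order so far=[3, 1, 4, 6]
  pop 0: no out-edges | ready=[2, 5] | order so far=[3, 1, 4, 6, 0]
  pop 2: no out-edges | ready=[5] | order so far=[3, 1, 4, 6, 0, 2]
  pop 5: no out-edges | ready=[] | order so far=[3, 1, 4, 6, 0, 2, 5]
New canonical toposort: [3, 1, 4, 6, 0, 2, 5]
Compare positions:
  Node 0: index 5 -> 4 (moved)
  Node 1: index 1 -> 1 (same)
  Node 2: index 3 -> 5 (moved)
  Node 3: index 0 -> 0 (same)
  Node 4: index 2 -> 2 (same)
  Node 5: index 6 -> 6 (same)
  Node 6: index 4 -> 3 (moved)
Nodes that changed position: 0 2 6

Answer: 0 2 6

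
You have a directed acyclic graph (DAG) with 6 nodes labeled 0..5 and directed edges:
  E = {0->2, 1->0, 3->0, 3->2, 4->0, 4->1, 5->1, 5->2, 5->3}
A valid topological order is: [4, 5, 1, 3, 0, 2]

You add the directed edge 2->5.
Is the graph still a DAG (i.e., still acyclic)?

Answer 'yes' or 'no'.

Given toposort: [4, 5, 1, 3, 0, 2]
Position of 2: index 5; position of 5: index 1
New edge 2->5: backward (u after v in old order)
Backward edge: old toposort is now invalid. Check if this creates a cycle.
Does 5 already reach 2? Reachable from 5: [0, 1, 2, 3, 5]. YES -> cycle!
Still a DAG? no

Answer: no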